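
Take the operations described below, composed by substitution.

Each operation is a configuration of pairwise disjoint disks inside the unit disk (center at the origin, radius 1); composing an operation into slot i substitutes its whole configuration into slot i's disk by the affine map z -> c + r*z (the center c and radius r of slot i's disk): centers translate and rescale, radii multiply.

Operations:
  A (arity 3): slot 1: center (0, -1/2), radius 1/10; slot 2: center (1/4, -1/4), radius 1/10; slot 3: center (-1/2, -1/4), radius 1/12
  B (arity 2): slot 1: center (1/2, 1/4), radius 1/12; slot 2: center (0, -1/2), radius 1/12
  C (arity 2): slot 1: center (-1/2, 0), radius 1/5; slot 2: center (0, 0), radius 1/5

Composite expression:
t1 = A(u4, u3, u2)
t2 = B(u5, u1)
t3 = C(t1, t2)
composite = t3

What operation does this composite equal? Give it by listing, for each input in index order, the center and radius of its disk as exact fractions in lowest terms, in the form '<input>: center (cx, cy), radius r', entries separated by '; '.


Affine substitution under C: radii multiply and u-centers shift.
input u4: applying the 2 nested substitutions gives center (-1/2, -1/10), radius 1/50
input u3: applying the 2 nested substitutions gives center (-9/20, -1/20), radius 1/50
input u2: applying the 2 nested substitutions gives center (-3/5, -1/20), radius 1/60
input u5: applying the 2 nested substitutions gives center (1/10, 1/20), radius 1/60
input u1: applying the 2 nested substitutions gives center (0, -1/10), radius 1/60

u1: center (0, -1/10), radius 1/60; u2: center (-3/5, -1/20), radius 1/60; u3: center (-9/20, -1/20), radius 1/50; u4: center (-1/2, -1/10), radius 1/50; u5: center (1/10, 1/20), radius 1/60


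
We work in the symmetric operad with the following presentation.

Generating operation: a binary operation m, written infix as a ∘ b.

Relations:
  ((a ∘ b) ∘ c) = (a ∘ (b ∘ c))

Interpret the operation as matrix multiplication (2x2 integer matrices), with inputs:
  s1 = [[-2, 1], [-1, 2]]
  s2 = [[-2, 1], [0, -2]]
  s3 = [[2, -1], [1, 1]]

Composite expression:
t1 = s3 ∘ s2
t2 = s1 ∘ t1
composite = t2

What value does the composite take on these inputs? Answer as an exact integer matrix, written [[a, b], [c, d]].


[[6, -9], [0, -6]]

(s3 ∘ s2) = [[-4, 4], [-2, -1]]
(s1 ∘ (s3 ∘ s2)) = [[6, -9], [0, -6]]


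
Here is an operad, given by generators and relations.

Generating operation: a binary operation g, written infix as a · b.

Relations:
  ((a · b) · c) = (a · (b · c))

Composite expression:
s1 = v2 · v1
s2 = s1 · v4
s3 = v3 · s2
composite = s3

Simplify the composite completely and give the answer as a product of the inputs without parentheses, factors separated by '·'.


v3 · v2 · v1 · v4


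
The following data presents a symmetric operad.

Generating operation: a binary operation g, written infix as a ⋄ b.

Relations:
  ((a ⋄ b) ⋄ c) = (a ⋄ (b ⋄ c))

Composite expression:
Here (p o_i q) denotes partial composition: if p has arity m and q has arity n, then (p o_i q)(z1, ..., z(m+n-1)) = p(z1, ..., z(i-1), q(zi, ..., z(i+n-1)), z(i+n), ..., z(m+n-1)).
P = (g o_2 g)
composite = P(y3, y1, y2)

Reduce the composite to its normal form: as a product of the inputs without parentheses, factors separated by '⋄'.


y3 ⋄ y1 ⋄ y2

Under associativity of g, the answer is the y's in reading order.
(y1 ⋄ y2) spells out as y1 ⋄ y2
(y3 ⋄ (y1 ⋄ y2)) spells out as y3 ⋄ y1 ⋄ y2


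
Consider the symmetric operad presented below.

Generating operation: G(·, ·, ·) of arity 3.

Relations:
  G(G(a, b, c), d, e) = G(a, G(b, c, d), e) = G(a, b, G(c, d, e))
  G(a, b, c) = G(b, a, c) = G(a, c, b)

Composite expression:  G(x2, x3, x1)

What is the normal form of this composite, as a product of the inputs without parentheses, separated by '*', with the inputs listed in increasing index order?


x1 * x2 * x3

Shape and order are irrelevant to G; the x-input set decides.
G(x2, x3, x1) reduces to x2 * x3 * x1
commutativity sorts the factors: x1 * x2 * x3


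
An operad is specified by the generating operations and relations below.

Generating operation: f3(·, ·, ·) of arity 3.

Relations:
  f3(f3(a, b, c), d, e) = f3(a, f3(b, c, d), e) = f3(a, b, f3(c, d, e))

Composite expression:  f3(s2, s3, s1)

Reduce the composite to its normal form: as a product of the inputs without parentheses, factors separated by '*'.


Every regrouping of f3 is equal, so read the s-inputs in written order.
f3(s2, s3, s1) reduces to s2 * s3 * s1

s2 * s3 * s1


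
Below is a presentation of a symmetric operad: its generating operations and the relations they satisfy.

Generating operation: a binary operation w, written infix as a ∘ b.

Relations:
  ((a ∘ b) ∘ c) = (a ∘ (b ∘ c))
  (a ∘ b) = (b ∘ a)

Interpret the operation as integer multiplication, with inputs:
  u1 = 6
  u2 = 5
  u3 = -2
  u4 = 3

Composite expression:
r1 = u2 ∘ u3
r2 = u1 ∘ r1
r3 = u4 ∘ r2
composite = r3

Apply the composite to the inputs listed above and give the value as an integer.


(u2 ∘ u3) = -10
(u1 ∘ (u2 ∘ u3)) = -60
(u4 ∘ (u1 ∘ (u2 ∘ u3))) = -180

-180


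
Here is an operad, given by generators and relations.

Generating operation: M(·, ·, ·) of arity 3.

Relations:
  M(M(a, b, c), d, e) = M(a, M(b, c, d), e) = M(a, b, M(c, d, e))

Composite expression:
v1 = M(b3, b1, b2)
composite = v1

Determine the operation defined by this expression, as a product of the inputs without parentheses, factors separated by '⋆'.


All parenthesizations of M agree; list the b-inputs left to right.
M(b3, b1, b2) unparenthesizes to b3 ⋆ b1 ⋆ b2

b3 ⋆ b1 ⋆ b2


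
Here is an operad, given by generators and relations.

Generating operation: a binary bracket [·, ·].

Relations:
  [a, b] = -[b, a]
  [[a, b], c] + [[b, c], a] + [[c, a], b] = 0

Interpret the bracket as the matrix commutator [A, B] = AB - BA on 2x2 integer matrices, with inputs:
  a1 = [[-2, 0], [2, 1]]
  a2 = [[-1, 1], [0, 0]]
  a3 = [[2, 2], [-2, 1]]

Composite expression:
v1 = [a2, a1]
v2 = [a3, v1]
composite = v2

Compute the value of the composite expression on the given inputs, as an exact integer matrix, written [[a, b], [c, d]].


[a2, a1] = [[2, 3], [2, -2]]
[a3, [a2, a1]] = [[10, -5], [-10, -10]]

[[10, -5], [-10, -10]]


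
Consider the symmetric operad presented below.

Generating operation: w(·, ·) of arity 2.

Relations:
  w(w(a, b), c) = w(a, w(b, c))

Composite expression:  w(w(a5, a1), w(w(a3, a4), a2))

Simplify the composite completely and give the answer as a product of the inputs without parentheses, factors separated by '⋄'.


a5 ⋄ a1 ⋄ a3 ⋄ a4 ⋄ a2

All parenthesizations of w agree; list the a-inputs left to right.
w(a5, a1) reduces to a5 ⋄ a1
w(a3, a4) reduces to a3 ⋄ a4
w(w(a3, a4), a2) reduces to a3 ⋄ a4 ⋄ a2
w(w(a5, a1), w(w(a3, a4), a2)) reduces to a5 ⋄ a1 ⋄ a3 ⋄ a4 ⋄ a2


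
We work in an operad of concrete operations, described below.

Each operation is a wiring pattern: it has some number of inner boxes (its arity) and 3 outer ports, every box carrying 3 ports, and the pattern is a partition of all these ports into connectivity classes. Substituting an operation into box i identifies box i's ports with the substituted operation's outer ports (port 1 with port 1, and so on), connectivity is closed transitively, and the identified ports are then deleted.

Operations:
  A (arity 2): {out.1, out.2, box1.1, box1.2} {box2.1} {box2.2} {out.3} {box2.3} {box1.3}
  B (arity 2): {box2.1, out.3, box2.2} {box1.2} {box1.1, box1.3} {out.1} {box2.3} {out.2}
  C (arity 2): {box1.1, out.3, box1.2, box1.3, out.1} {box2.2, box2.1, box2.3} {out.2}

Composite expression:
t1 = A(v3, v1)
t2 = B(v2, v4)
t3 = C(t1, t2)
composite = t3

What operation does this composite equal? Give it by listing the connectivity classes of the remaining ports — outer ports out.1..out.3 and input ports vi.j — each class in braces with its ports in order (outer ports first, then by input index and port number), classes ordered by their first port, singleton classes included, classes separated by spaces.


{out.1, out.3, v3.1, v3.2} {out.2} {v1.1} {v1.2} {v1.3} {v2.1, v2.3} {v2.2} {v3.3} {v4.1, v4.2} {v4.3}

Two ports join when wires chain via C-identified ports.
stage A: inputs (v3, v1), connectivity {out.1, out.2, v3.1, v3.2} {out.3} {v1.1} {v1.2} {v1.3} {v3.3}, out.j its boundary
stage B: inputs (v2, v4), connectivity {out.1} {out.2} {out.3, v4.1, v4.2} {v2.1, v2.3} {v2.2} {v4.3}, out.j its boundary
stage C: inputs (v3, v1, v2, v4), connectivity {out.1, out.3, v3.1, v3.2} {out.2} {v1.1} {v1.2} {v1.3} {v2.1, v2.3} {v2.2} {v3.3} {v4.1, v4.2} {v4.3}, out.j its boundary


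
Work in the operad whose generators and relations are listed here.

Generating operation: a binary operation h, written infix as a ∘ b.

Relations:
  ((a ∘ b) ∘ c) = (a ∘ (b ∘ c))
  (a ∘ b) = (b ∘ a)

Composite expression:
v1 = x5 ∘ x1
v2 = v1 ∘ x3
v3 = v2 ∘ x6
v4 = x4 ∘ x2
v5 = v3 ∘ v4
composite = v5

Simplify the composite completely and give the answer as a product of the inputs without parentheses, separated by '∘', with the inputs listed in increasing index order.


x1 ∘ x2 ∘ x3 ∘ x4 ∘ x5 ∘ x6

With h associative and commutative, the x-input set is all that matters.
(x5 ∘ x1) collapses to x5 ∘ x1
((x5 ∘ x1) ∘ x3) collapses to x5 ∘ x1 ∘ x3
(((x5 ∘ x1) ∘ x3) ∘ x6) collapses to x5 ∘ x1 ∘ x3 ∘ x6
(x4 ∘ x2) collapses to x4 ∘ x2
((((x5 ∘ x1) ∘ x3) ∘ x6) ∘ (x4 ∘ x2)) collapses to x5 ∘ x1 ∘ x3 ∘ x6 ∘ x4 ∘ x2
reordering the factors by index: x1 ∘ x2 ∘ x3 ∘ x4 ∘ x5 ∘ x6


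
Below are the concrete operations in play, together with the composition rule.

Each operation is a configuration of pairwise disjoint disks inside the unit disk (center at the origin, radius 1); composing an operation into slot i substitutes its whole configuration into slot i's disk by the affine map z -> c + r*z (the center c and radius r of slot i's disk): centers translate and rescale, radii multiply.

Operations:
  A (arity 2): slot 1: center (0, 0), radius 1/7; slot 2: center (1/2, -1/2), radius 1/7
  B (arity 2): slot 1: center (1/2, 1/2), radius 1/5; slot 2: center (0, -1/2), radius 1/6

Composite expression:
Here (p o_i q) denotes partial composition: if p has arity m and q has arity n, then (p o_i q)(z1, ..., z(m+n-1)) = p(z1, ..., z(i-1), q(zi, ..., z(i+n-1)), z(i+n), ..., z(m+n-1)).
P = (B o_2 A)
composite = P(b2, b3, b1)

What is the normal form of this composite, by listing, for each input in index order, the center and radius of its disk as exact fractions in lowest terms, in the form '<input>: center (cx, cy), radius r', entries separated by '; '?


b1: center (1/12, -7/12), radius 1/42; b2: center (1/2, 1/2), radius 1/5; b3: center (0, -1/2), radius 1/42

Affine substitution under B: radii multiply and b-centers shift.
b2 passes through 1 substitution, ending at center (1/2, 1/2), radius 1/5
b3 passes through 2 substitutions, ending at center (0, -1/2), radius 1/42
b1 passes through 2 substitutions, ending at center (1/12, -7/12), radius 1/42


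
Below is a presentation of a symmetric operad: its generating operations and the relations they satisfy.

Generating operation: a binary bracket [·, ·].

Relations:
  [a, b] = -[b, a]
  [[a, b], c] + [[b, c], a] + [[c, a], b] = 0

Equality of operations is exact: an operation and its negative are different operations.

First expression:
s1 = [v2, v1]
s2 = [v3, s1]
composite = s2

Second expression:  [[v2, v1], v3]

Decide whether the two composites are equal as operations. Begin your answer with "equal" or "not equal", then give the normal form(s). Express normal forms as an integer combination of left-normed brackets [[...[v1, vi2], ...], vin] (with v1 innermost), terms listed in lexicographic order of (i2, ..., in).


not equal — first [[v1, v2], v3], second -[[v1, v2], v3]


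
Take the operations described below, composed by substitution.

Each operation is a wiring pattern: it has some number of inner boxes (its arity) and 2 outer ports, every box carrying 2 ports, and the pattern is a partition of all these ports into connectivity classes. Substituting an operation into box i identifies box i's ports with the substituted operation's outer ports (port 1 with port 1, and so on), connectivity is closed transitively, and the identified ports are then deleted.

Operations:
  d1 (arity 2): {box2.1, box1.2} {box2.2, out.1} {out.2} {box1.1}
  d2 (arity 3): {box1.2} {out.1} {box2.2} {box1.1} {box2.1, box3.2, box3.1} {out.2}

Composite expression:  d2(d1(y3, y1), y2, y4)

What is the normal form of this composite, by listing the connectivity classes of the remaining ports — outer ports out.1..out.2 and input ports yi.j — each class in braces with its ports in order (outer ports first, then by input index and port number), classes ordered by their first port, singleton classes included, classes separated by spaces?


{out.1} {out.2} {y1.1, y3.2} {y1.2} {y2.1, y4.1, y4.2} {y2.2} {y3.1}

Connectivity passes through glued d2-boundaries; trace each wire chain.
through d1, on inputs (y3, y1): {out.1, y1.2} {out.2} {y1.1, y3.2} {y3.1} (out.j = stage outer ports)
through d2, on inputs (y3, y1, y2, y4): {out.1} {out.2} {y1.1, y3.2} {y1.2} {y2.1, y4.1, y4.2} {y2.2} {y3.1} (out.j = stage outer ports)


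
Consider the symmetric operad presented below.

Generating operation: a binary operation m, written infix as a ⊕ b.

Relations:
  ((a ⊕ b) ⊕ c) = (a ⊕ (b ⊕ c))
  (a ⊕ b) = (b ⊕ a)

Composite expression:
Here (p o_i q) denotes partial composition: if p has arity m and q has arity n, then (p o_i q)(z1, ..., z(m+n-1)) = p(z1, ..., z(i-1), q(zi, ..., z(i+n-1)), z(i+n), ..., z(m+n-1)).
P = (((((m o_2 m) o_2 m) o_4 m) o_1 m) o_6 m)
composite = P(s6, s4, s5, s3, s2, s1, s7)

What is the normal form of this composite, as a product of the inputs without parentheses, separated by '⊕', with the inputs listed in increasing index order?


Key point: m commutes, so take the s-inputs in any fixed order.
(s6 ⊕ s4) flattens to s6 ⊕ s4
(s5 ⊕ s3) flattens to s5 ⊕ s3
(s1 ⊕ s7) flattens to s1 ⊕ s7
(s2 ⊕ (s1 ⊕ s7)) flattens to s2 ⊕ s1 ⊕ s7
((s5 ⊕ s3) ⊕ (s2 ⊕ (s1 ⊕ s7))) flattens to s5 ⊕ s3 ⊕ s2 ⊕ s1 ⊕ s7
((s6 ⊕ s4) ⊕ ((s5 ⊕ s3) ⊕ (s2 ⊕ (s1 ⊕ s7)))) flattens to s6 ⊕ s4 ⊕ s5 ⊕ s3 ⊕ s2 ⊕ s1 ⊕ s7
sorting the factors by input index: s1 ⊕ s2 ⊕ s3 ⊕ s4 ⊕ s5 ⊕ s6 ⊕ s7

s1 ⊕ s2 ⊕ s3 ⊕ s4 ⊕ s5 ⊕ s6 ⊕ s7


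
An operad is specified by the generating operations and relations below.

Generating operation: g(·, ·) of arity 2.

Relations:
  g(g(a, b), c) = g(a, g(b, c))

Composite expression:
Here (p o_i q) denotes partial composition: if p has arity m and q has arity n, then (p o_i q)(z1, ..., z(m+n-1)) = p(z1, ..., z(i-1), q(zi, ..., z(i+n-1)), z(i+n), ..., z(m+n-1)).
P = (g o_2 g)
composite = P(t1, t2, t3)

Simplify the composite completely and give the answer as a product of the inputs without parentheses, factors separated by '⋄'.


t1 ⋄ t2 ⋄ t3

All parenthesizations of g agree; list the t-inputs left to right.
g(t2, t3) spells out as t2 ⋄ t3
g(t1, g(t2, t3)) spells out as t1 ⋄ t2 ⋄ t3


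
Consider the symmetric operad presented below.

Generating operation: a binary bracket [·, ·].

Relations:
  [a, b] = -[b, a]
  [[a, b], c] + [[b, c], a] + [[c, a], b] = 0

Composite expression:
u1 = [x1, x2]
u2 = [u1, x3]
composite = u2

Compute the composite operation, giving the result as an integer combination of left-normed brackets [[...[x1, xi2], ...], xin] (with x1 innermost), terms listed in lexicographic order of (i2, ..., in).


[[x1, x2], x3]

Expand each bracket as ab - ba; the x1-initial words give the coefficients.
Composite bracket: [[x1, x2], x3]
Full expansion: 4 signed words from ab - ba (2^2 = 4).
Collect the words opening with x1:
  the word x1x2x3 carries sign +1 and contributes +[[x1, x2], x3]


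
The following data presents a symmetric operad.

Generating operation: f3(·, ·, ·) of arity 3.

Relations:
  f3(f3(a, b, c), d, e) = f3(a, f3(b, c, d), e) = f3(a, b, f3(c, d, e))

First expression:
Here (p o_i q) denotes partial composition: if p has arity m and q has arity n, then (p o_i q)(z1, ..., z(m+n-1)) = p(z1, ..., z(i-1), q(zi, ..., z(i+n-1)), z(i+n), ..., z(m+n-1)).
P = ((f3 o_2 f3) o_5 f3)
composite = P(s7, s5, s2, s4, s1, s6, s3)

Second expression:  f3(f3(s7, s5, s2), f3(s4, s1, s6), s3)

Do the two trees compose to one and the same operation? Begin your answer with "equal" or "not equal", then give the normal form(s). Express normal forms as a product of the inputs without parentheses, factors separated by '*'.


In normal form, the first expression is s7 * s5 * s2 * s4 * s1 * s6 * s3
In normal form, the second expression is s7 * s5 * s2 * s4 * s1 * s6 * s3
One common form — equal.

equal: each reduces to s7 * s5 * s2 * s4 * s1 * s6 * s3


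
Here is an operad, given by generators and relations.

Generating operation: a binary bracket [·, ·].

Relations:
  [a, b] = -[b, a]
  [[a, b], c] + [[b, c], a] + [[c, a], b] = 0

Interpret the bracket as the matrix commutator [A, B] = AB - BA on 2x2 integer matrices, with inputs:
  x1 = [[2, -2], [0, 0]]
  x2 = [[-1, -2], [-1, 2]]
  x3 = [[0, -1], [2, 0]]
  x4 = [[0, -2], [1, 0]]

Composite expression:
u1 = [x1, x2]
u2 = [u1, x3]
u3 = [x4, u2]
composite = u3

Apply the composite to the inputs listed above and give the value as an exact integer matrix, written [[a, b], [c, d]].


[[20, -72], [-36, -20]]

[x1, x2] = [[2, -10], [2, -2]]
[[x1, x2], x3] = [[-18, -4], [-8, 18]]
[x4, [[x1, x2], x3]] = [[20, -72], [-36, -20]]


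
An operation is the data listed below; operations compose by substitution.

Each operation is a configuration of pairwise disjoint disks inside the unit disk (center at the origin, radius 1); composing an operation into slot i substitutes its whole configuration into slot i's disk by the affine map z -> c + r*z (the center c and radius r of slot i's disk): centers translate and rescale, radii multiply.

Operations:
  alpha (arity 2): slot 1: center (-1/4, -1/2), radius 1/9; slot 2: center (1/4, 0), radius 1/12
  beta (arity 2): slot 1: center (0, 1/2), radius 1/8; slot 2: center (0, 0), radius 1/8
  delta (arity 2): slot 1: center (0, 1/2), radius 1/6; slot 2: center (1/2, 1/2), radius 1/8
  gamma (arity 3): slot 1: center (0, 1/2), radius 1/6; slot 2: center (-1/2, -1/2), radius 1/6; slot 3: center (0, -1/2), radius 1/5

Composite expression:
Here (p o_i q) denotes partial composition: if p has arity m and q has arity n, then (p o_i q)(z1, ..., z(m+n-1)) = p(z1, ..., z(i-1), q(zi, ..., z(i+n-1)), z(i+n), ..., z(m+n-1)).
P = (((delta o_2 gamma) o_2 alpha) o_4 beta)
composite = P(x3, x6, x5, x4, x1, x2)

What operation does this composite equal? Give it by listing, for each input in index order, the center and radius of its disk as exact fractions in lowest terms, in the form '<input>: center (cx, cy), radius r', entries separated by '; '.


x1: center (7/16, 7/16), radius 1/384; x2: center (1/2, 7/16), radius 1/40; x3: center (0, 1/2), radius 1/6; x4: center (7/16, 43/96), radius 1/384; x5: center (97/192, 9/16), radius 1/576; x6: center (95/192, 53/96), radius 1/432

Affine substitution under delta: radii multiply and x-centers shift.
for x3, the 1-step affine chain lands on center (0, 1/2), radius 1/6
for x6, the 3-step affine chain lands on center (95/192, 53/96), radius 1/432
for x5, the 3-step affine chain lands on center (97/192, 9/16), radius 1/576
for x4, the 3-step affine chain lands on center (7/16, 43/96), radius 1/384
for x1, the 3-step affine chain lands on center (7/16, 7/16), radius 1/384
for x2, the 2-step affine chain lands on center (1/2, 7/16), radius 1/40


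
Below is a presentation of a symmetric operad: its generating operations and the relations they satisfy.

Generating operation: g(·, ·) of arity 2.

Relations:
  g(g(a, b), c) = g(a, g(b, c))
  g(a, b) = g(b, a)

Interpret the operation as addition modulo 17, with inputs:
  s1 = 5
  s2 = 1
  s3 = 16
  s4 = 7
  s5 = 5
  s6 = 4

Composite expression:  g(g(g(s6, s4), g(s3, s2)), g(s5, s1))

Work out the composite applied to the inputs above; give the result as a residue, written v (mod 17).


4 (mod 17)


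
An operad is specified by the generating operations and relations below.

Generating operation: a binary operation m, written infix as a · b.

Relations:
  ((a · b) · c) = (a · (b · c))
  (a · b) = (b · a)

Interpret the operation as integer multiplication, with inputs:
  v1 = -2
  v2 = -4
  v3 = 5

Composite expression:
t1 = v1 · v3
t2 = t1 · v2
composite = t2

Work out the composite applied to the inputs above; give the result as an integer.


40

(v1 · v3) = -10
((v1 · v3) · v2) = 40


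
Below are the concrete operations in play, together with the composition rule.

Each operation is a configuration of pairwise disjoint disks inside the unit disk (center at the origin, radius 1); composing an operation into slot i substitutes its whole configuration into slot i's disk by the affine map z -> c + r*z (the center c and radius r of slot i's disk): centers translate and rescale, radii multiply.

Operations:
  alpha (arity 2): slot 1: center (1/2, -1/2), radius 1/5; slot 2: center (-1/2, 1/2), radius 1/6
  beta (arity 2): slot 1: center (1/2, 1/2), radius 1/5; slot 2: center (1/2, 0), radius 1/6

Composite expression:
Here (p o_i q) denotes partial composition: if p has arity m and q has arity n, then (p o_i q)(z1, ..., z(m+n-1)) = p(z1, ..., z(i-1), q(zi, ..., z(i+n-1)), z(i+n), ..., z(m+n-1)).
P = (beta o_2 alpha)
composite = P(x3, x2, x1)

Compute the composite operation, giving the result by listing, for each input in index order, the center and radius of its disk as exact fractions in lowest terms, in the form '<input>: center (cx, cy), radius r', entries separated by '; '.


x1: center (5/12, 1/12), radius 1/36; x2: center (7/12, -1/12), radius 1/30; x3: center (1/2, 1/2), radius 1/5


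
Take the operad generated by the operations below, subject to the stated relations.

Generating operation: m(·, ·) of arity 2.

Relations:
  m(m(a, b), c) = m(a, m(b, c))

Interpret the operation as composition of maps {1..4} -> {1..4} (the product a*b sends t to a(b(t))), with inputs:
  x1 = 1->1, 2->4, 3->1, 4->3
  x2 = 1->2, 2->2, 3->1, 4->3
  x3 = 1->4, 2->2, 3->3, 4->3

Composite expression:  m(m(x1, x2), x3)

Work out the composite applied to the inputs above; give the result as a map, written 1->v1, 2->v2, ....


1->1, 2->4, 3->1, 4->1

m(x1, x2) = 1->4, 2->4, 3->1, 4->1
m(m(x1, x2), x3) = 1->1, 2->4, 3->1, 4->1


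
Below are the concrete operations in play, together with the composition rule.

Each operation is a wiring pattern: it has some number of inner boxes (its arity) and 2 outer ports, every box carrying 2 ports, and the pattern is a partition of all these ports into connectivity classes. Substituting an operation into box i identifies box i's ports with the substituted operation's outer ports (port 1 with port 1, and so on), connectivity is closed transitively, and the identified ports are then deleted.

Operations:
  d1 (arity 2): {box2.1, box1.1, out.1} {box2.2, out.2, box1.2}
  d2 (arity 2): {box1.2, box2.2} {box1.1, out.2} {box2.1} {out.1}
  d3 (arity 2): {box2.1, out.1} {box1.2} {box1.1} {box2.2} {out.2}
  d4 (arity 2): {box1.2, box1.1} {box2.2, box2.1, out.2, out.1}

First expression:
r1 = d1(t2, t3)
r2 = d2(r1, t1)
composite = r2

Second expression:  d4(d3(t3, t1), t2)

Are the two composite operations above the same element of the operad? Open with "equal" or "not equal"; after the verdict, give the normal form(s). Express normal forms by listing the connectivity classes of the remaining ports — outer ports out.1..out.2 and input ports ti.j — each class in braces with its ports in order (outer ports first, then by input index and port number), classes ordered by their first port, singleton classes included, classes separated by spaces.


In normal form, the first expression is {out.1} {out.2, t2.1, t3.1} {t1.1} {t1.2, t2.2, t3.2}
In normal form, the second expression is {out.1, out.2, t2.1, t2.2} {t1.1} {t1.2} {t3.1} {t3.2}
The forms do not match — not equal.

not equal — first {out.1} {out.2, t2.1, t3.1} {t1.1} {t1.2, t2.2, t3.2}, second {out.1, out.2, t2.1, t2.2} {t1.1} {t1.2} {t3.1} {t3.2}


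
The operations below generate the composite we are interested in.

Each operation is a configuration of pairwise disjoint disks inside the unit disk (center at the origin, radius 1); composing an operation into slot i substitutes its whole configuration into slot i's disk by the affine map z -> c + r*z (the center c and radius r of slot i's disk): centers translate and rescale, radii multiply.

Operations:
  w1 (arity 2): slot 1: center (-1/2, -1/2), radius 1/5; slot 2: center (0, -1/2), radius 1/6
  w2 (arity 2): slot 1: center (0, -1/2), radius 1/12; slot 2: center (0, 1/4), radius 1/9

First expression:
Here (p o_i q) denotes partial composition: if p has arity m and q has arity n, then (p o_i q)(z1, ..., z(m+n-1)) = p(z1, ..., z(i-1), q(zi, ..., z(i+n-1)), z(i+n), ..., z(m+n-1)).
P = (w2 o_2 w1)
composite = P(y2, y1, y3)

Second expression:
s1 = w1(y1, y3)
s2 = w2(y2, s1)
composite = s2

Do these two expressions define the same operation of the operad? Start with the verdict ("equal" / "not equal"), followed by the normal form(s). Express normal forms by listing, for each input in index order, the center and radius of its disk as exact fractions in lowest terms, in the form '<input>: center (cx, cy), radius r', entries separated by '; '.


equal: each reduces to y1: center (-1/18, 7/36), radius 1/45; y2: center (0, -1/2), radius 1/12; y3: center (0, 7/36), radius 1/54

In normal form, the first expression is y1: center (-1/18, 7/36), radius 1/45; y2: center (0, -1/2), radius 1/12; y3: center (0, 7/36), radius 1/54
In normal form, the second expression is y1: center (-1/18, 7/36), radius 1/45; y2: center (0, -1/2), radius 1/12; y3: center (0, 7/36), radius 1/54
Same normal form: equal.


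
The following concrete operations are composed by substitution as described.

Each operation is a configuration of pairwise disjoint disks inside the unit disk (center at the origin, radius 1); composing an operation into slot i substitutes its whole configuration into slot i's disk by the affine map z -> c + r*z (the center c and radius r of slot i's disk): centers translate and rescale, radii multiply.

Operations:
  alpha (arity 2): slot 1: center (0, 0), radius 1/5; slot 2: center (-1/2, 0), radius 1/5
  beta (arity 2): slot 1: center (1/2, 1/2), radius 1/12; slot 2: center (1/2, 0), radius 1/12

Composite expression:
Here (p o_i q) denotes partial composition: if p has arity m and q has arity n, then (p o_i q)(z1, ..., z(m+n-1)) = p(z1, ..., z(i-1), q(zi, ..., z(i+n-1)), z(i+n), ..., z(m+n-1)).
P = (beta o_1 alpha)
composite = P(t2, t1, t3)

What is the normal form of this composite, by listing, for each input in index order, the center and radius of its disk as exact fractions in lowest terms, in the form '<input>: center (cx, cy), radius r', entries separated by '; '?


t1: center (11/24, 1/2), radius 1/60; t2: center (1/2, 1/2), radius 1/60; t3: center (1/2, 0), radius 1/12

Each t-disk chains the slot maps above it in beta; radii multiply.
for t2, the 2-step affine chain lands on center (1/2, 1/2), radius 1/60
for t1, the 2-step affine chain lands on center (11/24, 1/2), radius 1/60
for t3, the 1-step affine chain lands on center (1/2, 0), radius 1/12


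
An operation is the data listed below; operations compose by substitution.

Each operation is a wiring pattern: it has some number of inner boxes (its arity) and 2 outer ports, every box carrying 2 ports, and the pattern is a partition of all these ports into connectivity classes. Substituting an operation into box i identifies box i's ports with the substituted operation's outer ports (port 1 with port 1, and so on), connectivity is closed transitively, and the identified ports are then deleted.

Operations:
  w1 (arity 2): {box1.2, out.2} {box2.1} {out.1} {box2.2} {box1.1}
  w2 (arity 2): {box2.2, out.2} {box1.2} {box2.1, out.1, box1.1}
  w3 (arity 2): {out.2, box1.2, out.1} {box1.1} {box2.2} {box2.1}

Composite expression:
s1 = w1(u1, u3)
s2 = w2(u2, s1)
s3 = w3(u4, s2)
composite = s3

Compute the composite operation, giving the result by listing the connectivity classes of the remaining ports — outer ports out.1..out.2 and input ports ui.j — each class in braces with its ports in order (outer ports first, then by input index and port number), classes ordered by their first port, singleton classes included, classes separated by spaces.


{out.1, out.2, u4.2} {u1.1} {u1.2} {u2.1} {u2.2} {u3.1} {u3.2} {u4.1}


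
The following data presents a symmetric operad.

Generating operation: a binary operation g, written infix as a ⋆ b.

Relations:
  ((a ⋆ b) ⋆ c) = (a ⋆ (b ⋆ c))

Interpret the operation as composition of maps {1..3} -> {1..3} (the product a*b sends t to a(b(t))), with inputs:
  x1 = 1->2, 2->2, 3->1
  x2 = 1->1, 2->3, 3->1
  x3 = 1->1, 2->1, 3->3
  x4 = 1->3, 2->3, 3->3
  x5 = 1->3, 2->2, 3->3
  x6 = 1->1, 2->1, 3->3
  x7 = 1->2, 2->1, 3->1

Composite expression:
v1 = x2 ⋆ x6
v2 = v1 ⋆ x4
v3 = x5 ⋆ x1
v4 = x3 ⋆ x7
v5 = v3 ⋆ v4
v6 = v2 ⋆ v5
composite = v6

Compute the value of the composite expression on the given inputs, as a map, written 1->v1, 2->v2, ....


1->1, 2->1, 3->1

(x2 ⋆ x6) = 1->1, 2->1, 3->1
((x2 ⋆ x6) ⋆ x4) = 1->1, 2->1, 3->1
(x5 ⋆ x1) = 1->2, 2->2, 3->3
(x3 ⋆ x7) = 1->1, 2->1, 3->1
((x5 ⋆ x1) ⋆ (x3 ⋆ x7)) = 1->2, 2->2, 3->2
(((x2 ⋆ x6) ⋆ x4) ⋆ ((x5 ⋆ x1) ⋆ (x3 ⋆ x7))) = 1->1, 2->1, 3->1


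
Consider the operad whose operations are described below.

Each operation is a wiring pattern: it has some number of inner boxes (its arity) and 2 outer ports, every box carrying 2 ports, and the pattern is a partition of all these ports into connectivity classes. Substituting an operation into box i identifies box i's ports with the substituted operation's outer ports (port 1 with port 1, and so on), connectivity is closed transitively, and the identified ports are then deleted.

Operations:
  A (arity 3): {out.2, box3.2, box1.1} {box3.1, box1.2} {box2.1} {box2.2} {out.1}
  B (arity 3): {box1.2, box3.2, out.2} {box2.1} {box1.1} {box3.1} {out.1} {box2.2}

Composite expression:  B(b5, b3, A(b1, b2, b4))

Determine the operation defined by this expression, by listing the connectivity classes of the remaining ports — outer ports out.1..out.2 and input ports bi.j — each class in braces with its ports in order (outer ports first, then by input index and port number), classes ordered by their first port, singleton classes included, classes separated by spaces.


{out.1} {out.2, b1.1, b4.2, b5.2} {b1.2, b4.1} {b2.1} {b2.2} {b3.1} {b3.2} {b5.1}


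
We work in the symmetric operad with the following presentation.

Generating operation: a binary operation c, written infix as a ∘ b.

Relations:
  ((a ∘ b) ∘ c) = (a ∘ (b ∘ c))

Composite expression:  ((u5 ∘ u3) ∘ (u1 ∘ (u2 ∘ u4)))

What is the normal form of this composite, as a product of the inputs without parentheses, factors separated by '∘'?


u5 ∘ u3 ∘ u1 ∘ u2 ∘ u4

Key point: c is associative — brackets drop, the u-order remains.
(u5 ∘ u3) unparenthesizes to u5 ∘ u3
(u2 ∘ u4) unparenthesizes to u2 ∘ u4
(u1 ∘ (u2 ∘ u4)) unparenthesizes to u1 ∘ u2 ∘ u4
((u5 ∘ u3) ∘ (u1 ∘ (u2 ∘ u4))) unparenthesizes to u5 ∘ u3 ∘ u1 ∘ u2 ∘ u4


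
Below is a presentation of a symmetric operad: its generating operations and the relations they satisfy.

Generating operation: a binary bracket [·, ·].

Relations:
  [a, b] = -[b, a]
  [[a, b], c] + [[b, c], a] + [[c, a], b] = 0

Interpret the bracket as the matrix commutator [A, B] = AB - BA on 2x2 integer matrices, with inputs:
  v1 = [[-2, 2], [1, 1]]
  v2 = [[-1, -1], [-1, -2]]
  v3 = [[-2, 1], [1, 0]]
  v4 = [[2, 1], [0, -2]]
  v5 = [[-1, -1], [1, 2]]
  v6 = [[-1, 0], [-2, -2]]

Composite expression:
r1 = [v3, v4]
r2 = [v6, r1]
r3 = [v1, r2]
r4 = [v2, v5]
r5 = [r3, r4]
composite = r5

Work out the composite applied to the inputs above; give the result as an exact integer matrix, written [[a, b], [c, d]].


[[36, 216], [72, -36]]

[v3, v4] = [[-1, -6], [4, 1]]
[v6, [v3, v4]] = [[-12, -6], [0, 12]]
[v1, [v6, [v3, v4]]] = [[6, 66], [-24, -6]]
[v2, v5] = [[-2, -4], [2, 2]]
[[v1, [v6, [v3, v4]]], [v2, v5]] = [[36, 216], [72, -36]]


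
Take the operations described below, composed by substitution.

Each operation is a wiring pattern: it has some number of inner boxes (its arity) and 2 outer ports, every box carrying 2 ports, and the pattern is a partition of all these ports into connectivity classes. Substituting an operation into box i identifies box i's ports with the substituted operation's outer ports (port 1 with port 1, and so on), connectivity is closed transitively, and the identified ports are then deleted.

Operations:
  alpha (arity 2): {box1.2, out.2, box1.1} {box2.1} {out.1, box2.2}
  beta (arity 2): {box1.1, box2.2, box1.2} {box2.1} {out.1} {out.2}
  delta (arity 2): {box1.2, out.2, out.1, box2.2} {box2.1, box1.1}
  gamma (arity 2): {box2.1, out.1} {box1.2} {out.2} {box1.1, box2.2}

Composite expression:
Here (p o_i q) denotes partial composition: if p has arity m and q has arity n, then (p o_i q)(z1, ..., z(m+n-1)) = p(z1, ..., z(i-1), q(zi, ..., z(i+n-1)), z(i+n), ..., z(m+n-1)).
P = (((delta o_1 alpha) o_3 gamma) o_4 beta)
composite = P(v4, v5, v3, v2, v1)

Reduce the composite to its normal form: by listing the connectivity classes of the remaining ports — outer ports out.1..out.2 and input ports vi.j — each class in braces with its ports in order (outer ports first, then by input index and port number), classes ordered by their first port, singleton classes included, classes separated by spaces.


{out.1, out.2, v4.1, v4.2} {v1.1} {v1.2, v2.1, v2.2} {v3.1} {v3.2} {v5.1} {v5.2}

Treat the ports identified at delta as solder joints: merge, then drop.
composing alpha on (v4, v5), with out.j its own outer ports: {out.1, v5.2} {out.2, v4.1, v4.2} {v5.1}
composing beta on (v2, v1), with out.j its own outer ports: {out.1} {out.2} {v1.1} {v1.2, v2.1, v2.2}
composing gamma on (v3, v2, v1), with out.j its own outer ports: {out.1} {out.2} {v1.1} {v1.2, v2.1, v2.2} {v3.1} {v3.2}
composing delta on (v4, v5, v3, v2, v1), with out.j its own outer ports: {out.1, out.2, v4.1, v4.2} {v1.1} {v1.2, v2.1, v2.2} {v3.1} {v3.2} {v5.1} {v5.2}


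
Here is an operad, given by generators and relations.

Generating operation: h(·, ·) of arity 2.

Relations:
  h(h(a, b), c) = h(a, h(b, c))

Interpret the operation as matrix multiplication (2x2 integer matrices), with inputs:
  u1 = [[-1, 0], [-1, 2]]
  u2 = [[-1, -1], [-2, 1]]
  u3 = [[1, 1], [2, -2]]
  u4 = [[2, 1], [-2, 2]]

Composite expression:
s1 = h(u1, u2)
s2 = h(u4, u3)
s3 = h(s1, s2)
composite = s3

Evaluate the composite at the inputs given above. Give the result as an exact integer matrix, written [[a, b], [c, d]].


[[6, -6], [-6, -18]]

h(u1, u2) = [[1, 1], [-3, 3]]
h(u4, u3) = [[4, 0], [2, -6]]
h(h(u1, u2), h(u4, u3)) = [[6, -6], [-6, -18]]


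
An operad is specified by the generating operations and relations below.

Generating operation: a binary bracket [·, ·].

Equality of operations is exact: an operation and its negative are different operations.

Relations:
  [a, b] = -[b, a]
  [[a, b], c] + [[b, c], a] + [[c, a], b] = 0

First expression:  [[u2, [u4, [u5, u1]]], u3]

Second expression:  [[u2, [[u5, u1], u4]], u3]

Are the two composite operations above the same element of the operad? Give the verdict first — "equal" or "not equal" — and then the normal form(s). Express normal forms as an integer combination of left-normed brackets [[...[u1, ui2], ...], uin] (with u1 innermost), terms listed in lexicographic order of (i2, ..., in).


In normal form, the first expression is -[[[[u1, u5], u4], u2], u3]
In normal form, the second expression is [[[[u1, u5], u4], u2], u3]
The forms do not match — not equal.

not equal; the first gives -[[[[u1, u5], u4], u2], u3] and the second [[[[u1, u5], u4], u2], u3]


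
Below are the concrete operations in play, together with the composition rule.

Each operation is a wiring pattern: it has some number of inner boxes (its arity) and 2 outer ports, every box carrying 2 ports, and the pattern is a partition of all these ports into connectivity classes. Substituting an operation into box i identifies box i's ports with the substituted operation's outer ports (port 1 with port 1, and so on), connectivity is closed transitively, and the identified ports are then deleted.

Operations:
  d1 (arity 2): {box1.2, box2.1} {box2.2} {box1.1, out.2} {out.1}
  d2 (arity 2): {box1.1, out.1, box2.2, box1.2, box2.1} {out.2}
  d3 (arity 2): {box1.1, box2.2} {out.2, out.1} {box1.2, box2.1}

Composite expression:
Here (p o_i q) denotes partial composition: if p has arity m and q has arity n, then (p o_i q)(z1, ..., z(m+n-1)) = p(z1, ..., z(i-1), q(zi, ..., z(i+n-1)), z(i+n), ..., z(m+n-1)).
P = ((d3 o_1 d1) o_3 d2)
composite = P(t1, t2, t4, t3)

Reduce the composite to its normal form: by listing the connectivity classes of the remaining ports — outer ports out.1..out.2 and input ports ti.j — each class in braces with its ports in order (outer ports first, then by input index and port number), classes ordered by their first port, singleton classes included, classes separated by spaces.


Treat the ports identified at d3 as solder joints: merge, then drop.
through d1, on inputs (t1, t2): {out.1} {out.2, t1.1} {t1.2, t2.1} {t2.2} (out.j = stage outer ports)
through d2, on inputs (t4, t3): {out.1, t3.1, t3.2, t4.1, t4.2} {out.2} (out.j = stage outer ports)
through d3, on inputs (t1, t2, t4, t3): {out.1, out.2} {t1.1, t3.1, t3.2, t4.1, t4.2} {t1.2, t2.1} {t2.2} (out.j = stage outer ports)

{out.1, out.2} {t1.1, t3.1, t3.2, t4.1, t4.2} {t1.2, t2.1} {t2.2}


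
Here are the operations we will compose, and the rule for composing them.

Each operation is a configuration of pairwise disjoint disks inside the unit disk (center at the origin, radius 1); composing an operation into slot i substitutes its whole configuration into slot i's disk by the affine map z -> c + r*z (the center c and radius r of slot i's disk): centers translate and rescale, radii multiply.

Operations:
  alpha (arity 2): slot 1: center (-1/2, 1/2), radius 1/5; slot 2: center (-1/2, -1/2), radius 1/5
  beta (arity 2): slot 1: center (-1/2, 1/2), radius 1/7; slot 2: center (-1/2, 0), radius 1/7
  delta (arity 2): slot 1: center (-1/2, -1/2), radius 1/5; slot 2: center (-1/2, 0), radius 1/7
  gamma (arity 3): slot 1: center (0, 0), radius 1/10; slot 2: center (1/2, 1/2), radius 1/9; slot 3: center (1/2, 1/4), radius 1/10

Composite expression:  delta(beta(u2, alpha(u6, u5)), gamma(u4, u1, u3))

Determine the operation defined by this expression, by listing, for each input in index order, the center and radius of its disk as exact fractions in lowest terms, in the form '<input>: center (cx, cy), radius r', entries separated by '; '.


u1: center (-3/7, 1/14), radius 1/63; u2: center (-3/5, -2/5), radius 1/35; u3: center (-3/7, 1/28), radius 1/70; u4: center (-1/2, 0), radius 1/70; u5: center (-43/70, -18/35), radius 1/175; u6: center (-43/70, -17/35), radius 1/175

Affine substitution under delta: radii multiply and u-centers shift.
input u2: applying the 2 nested substitutions gives center (-3/5, -2/5), radius 1/35
input u6: applying the 3 nested substitutions gives center (-43/70, -17/35), radius 1/175
input u5: applying the 3 nested substitutions gives center (-43/70, -18/35), radius 1/175
input u4: applying the 2 nested substitutions gives center (-1/2, 0), radius 1/70
input u1: applying the 2 nested substitutions gives center (-3/7, 1/14), radius 1/63
input u3: applying the 2 nested substitutions gives center (-3/7, 1/28), radius 1/70


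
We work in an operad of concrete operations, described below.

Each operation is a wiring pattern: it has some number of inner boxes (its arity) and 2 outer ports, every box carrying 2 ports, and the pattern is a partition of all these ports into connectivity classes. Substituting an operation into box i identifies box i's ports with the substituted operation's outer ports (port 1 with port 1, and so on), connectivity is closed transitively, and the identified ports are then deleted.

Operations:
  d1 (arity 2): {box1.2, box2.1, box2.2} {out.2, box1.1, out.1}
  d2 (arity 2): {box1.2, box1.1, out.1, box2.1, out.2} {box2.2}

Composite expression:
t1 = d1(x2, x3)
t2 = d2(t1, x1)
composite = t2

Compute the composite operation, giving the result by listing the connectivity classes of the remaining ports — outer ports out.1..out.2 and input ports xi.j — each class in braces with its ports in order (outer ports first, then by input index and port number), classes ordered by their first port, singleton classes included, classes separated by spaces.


After gluing at d2, chains via deleted ports link the x-ports.
d1 over (x2, x3) gives {out.1, out.2, x2.1} {x2.2, x3.1, x3.2}, out.j being that stage's outer ports
d2 over (x2, x3, x1) gives {out.1, out.2, x1.1, x2.1} {x1.2} {x2.2, x3.1, x3.2}, out.j being that stage's outer ports

{out.1, out.2, x1.1, x2.1} {x1.2} {x2.2, x3.1, x3.2}
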